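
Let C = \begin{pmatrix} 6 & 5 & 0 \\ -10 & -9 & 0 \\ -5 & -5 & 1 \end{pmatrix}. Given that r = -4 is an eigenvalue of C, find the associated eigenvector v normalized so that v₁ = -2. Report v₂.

C + 4I = [[10, 5, 0], [-10, -5, 0], [-5, -5, 5]].
Solving (C + 4I)v = 0 gives the eigenspace spanned by (-2, 4, 2).
With v₁ = -2, v = (-2, 4, 2), so v₂ = 4.

4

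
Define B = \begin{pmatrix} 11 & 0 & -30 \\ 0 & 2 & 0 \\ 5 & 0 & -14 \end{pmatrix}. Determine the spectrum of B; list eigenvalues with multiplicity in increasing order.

Characteristic polynomial: p(μ) = μ^3 + μ^2 - 10μ + 8 = (μ - 2)(μ - 1)(μ + 4).
Roots (with multiplicity): -4, 1, 2.

-4, 1, 2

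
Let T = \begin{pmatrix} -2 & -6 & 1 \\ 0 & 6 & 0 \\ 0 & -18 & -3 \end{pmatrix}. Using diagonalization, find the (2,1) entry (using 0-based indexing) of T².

-54

Characteristic polynomial: s^3 - s^2 - 24s - 36 = (s - 6)(s + 2)(s + 3), so the eigenvalues are -3, -2, 6.
s=-2: eigenvector (1, 0, 0).
s=6: eigenvector (-1, 1, -2).
s=-3: eigenvector (-1, 0, 1).
P = [[1, -1, -1], [0, 1, 0], [0, -2, 1]], D = diag(-2, 6, -3), P⁻¹ = [[1, 3, 1], [0, 1, 0], [0, 2, 1]].
T² = P·diag(4, 36, 9)·P⁻¹ = [[4, -42, -5], [0, 36, 0], [0, -54, 9]].
The requested entry is -54.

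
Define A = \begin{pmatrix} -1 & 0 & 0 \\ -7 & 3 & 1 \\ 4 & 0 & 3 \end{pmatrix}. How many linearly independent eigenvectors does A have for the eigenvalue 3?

1

A − 3I = [[-4, 0, 0], [-7, 0, 1], [4, 0, 0]].
This matrix has rank 2, so its null space has dimension 3 − 2 = 1.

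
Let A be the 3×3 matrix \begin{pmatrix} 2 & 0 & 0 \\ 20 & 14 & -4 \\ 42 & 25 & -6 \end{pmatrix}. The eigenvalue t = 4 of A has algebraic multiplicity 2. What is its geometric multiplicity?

A − 4I = [[-2, 0, 0], [20, 10, -4], [42, 25, -10]].
This matrix has rank 2, so its null space has dimension 3 − 2 = 1.

1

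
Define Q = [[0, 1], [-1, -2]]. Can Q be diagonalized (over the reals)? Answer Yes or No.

No

Characteristic polynomial: p(s) = s^2 + 2s + 1 = (s + 1)^2.
s = -1 has algebraic multiplicity 2; rank(Q + 1I) = 1, so geometric multiplicity = 1.
Geometric multiplicity < algebraic multiplicity, so Q is not diagonalizable.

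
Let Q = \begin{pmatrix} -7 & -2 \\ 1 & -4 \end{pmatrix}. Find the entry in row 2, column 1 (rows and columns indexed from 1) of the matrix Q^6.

-31031

Characteristic polynomial: s^2 + 11s + 30 = (s + 5)(s + 6), so the eigenvalues are -6, -5.
s=-6: eigenvector (2, -1).
s=-5: eigenvector (-1, 1).
P = [[2, -1], [-1, 1]], D = diag(-6, -5), P⁻¹ = [[1, 1], [1, 2]].
Q⁶ = P·diag(46656, 15625)·P⁻¹ = [[77687, 62062], [-31031, -15406]].
The requested entry is -31031.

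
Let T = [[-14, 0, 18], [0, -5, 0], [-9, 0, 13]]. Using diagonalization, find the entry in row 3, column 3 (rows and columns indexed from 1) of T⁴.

Characteristic polynomial: λ^3 + 6λ^2 - 15λ - 100 = (λ - 4)(λ + 5)^2, so the eigenvalues are -5, -5, 4.
λ=-5: eigenvector (0, 1, 0).
λ=4: eigenvector (1, 0, 1).
λ=-5: eigenvector (-2, 0, -1).
P = [[0, 1, -2], [1, 0, 0], [0, 1, -1]], D = diag(-5, 4, -5), P⁻¹ = [[0, 1, 0], [-1, 0, 2], [-1, 0, 1]].
T⁴ = P·diag(625, 256, 625)·P⁻¹ = [[994, 0, -738], [0, 625, 0], [369, 0, -113]].
The requested entry is -113.

-113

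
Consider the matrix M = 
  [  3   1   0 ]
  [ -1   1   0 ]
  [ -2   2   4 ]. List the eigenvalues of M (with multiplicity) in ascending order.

Characteristic polynomial: p(r) = r^3 - 8r^2 + 20r - 16 = (r - 4)(r - 2)^2.
Roots (with multiplicity): 2, 2, 4.

2, 2, 4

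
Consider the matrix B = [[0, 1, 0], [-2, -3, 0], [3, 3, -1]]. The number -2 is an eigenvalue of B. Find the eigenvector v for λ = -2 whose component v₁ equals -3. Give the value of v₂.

6

B + 2I = [[2, 1, 0], [-2, -1, 0], [3, 3, 1]].
Solving (B + 2I)v = 0 gives the eigenspace spanned by (-3, 6, -9).
With v₁ = -3, v = (-3, 6, -9), so v₂ = 6.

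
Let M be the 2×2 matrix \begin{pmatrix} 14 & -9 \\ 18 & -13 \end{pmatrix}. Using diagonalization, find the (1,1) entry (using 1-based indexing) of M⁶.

Characteristic polynomial: μ^2 - μ - 20 = (μ - 5)(μ + 4), so the eigenvalues are -4, 5.
μ=-4: eigenvector (-1, -2).
μ=5: eigenvector (-1, -1).
P = [[-1, -1], [-2, -1]], D = diag(-4, 5), P⁻¹ = [[1, -1], [-2, 1]].
M⁶ = P·diag(4096, 15625)·P⁻¹ = [[27154, -11529], [23058, -7433]].
The requested entry is 27154.

27154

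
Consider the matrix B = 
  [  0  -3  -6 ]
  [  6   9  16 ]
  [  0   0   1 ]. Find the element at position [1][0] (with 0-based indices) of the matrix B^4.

2430

Characteristic polynomial: μ^3 - 10μ^2 + 27μ - 18 = (μ - 6)(μ - 3)(μ - 1), so the eigenvalues are 1, 3, 6.
μ=3: eigenvector (1, -1, 0).
μ=6: eigenvector (-1, 2, 0).
μ=1: eigenvector (0, -2, 1).
P = [[1, -1, 0], [-1, 2, -2], [0, 0, 1]], D = diag(3, 6, 1), P⁻¹ = [[2, 1, 2], [1, 1, 2], [0, 0, 1]].
B⁴ = P·diag(81, 1296, 1)·P⁻¹ = [[-1134, -1215, -2430], [2430, 2511, 5020], [0, 0, 1]].
The requested entry is 2430.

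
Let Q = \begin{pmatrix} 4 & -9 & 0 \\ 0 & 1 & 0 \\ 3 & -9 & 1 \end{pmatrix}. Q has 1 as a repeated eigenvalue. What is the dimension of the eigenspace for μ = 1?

2

Q − 1I = [[3, -9, 0], [0, 0, 0], [3, -9, 0]].
This matrix has rank 1, so its null space has dimension 3 − 1 = 2.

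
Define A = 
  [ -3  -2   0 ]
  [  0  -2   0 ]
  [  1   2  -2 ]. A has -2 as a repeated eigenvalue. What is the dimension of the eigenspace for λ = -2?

2

A + 2I = [[-1, -2, 0], [0, 0, 0], [1, 2, 0]].
This matrix has rank 1, so its null space has dimension 3 − 1 = 2.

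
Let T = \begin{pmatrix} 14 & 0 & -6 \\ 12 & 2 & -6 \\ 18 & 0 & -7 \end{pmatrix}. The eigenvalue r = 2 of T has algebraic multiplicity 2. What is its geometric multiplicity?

2

T − 2I = [[12, 0, -6], [12, 0, -6], [18, 0, -9]].
This matrix has rank 1, so its null space has dimension 3 − 1 = 2.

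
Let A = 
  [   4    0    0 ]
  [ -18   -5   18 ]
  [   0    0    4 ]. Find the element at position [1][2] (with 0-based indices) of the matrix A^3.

378

Characteristic polynomial: λ^3 - 3λ^2 - 24λ + 80 = (λ - 4)^2(λ + 5), so the eigenvalues are -5, 4, 4.
λ=4: eigenvector (1, 2, 2).
λ=4: eigenvector (0, 2, 1).
λ=-5: eigenvector (0, 1, 0).
P = [[1, 0, 0], [2, 2, 1], [2, 1, 0]], D = diag(4, 4, -5), P⁻¹ = [[1, 0, 0], [-2, 0, 1], [2, 1, -2]].
A³ = P·diag(64, 64, -125)·P⁻¹ = [[64, 0, 0], [-378, -125, 378], [0, 0, 64]].
The requested entry is 378.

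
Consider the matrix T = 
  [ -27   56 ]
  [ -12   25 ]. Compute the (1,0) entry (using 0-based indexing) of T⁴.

Characteristic polynomial: s^2 + 2s - 3 = (s - 1)(s + 3), so the eigenvalues are -3, 1.
s=-3: eigenvector (7, 3).
s=1: eigenvector (2, 1).
P = [[7, 2], [3, 1]], D = diag(-3, 1), P⁻¹ = [[1, -2], [-3, 7]].
T⁴ = P·diag(81, 1)·P⁻¹ = [[561, -1120], [240, -479]].
The requested entry is 240.

240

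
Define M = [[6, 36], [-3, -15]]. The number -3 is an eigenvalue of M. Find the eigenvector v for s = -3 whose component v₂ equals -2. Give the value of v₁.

M + 3I = [[9, 36], [-3, -12]].
Solving (M + 3I)v = 0 gives the eigenspace spanned by (8, -2).
With v₂ = -2, v = (8, -2), so v₁ = 8.

8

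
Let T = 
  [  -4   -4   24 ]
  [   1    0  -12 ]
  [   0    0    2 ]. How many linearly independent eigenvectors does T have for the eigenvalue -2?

T + 2I = [[-2, -4, 24], [1, 2, -12], [0, 0, 4]].
This matrix has rank 2, so its null space has dimension 3 − 2 = 1.

1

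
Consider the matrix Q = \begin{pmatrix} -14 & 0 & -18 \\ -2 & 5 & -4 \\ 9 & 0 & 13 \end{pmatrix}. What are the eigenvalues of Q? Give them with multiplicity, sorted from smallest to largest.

Characteristic polynomial: p(μ) = μ^3 - 4μ^2 - 25μ + 100 = (μ - 5)(μ - 4)(μ + 5).
Roots (with multiplicity): -5, 4, 5.

-5, 4, 5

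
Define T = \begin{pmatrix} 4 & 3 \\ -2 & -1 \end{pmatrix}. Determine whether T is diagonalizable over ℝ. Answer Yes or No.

Characteristic polynomial: p(λ) = λ^2 - 3λ + 2 = (λ - 2)(λ - 1).
All 2 eigenvalues are distinct, so T is diagonalizable.

Yes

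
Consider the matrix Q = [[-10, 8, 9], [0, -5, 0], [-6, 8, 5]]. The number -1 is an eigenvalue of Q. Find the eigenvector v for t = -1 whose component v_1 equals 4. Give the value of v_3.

Q + 1I = [[-9, 8, 9], [0, -4, 0], [-6, 8, 6]].
Solving (Q + 1I)v = 0 gives the eigenspace spanned by (4, 0, 4).
With v_1 = 4, v = (4, 0, 4), so v_3 = 4.

4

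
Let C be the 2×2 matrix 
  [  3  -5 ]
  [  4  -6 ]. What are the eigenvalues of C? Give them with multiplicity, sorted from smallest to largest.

Characteristic polynomial: p(r) = r^2 + 3r + 2 = (r + 1)(r + 2).
Roots (with multiplicity): -2, -1.

-2, -1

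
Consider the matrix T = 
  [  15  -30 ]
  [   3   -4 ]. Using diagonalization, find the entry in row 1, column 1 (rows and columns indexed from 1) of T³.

Characteristic polynomial: s^2 - 11s + 30 = (s - 6)(s - 5), so the eigenvalues are 5, 6.
s=6: eigenvector (10, 3).
s=5: eigenvector (3, 1).
P = [[10, 3], [3, 1]], D = diag(6, 5), P⁻¹ = [[1, -3], [-3, 10]].
T³ = P·diag(216, 125)·P⁻¹ = [[1035, -2730], [273, -694]].
The requested entry is 1035.

1035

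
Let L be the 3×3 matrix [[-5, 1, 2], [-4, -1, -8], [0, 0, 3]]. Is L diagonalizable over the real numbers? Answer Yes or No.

Characteristic polynomial: p(s) = s^3 + 3s^2 - 9s - 27 = (s - 3)(s + 3)^2.
s = -3 has algebraic multiplicity 2; rank(L + 3I) = 2, so geometric multiplicity = 1.
Geometric multiplicity < algebraic multiplicity, so L is not diagonalizable.

No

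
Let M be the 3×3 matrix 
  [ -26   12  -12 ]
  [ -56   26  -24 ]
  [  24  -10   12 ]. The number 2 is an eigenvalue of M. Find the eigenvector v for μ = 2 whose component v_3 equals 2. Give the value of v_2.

2

M − 2I = [[-28, 12, -12], [-56, 24, -24], [24, -10, 10]].
Solving (M − 2I)v = 0 gives the eigenspace spanned by (0, 2, 2).
With v_3 = 2, v = (0, 2, 2), so v_2 = 2.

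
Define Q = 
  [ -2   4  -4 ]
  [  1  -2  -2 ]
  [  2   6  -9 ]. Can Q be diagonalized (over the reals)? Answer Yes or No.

No

Characteristic polynomial: p(r) = r^3 + 13r^2 + 56r + 80 = (r + 4)^2(r + 5).
r = -4 has algebraic multiplicity 2; rank(Q + 4I) = 2, so geometric multiplicity = 1.
Geometric multiplicity < algebraic multiplicity, so Q is not diagonalizable.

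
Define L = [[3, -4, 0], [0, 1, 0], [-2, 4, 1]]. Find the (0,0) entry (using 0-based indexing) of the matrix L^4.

Characteristic polynomial: s^3 - 5s^2 + 7s - 3 = (s - 3)(s - 1)^2, so the eigenvalues are 1, 1, 3.
s=1: eigenvector (0, 0, 1).
s=1: eigenvector (2, 1, -3).
s=3: eigenvector (1, 0, -1).
P = [[0, 2, 1], [0, 1, 0], [1, -3, -1]], D = diag(1, 1, 3), P⁻¹ = [[1, 1, 1], [0, 1, 0], [1, -2, 0]].
L⁴ = P·diag(1, 1, 81)·P⁻¹ = [[81, -160, 0], [0, 1, 0], [-80, 160, 1]].
The requested entry is 81.

81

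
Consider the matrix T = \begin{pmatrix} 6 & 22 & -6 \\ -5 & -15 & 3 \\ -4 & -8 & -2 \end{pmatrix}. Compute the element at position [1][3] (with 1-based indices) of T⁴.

1218

Characteristic polynomial: μ^3 + 11μ^2 + 38μ + 40 = (μ + 2)(μ + 4)(μ + 5), so the eigenvalues are -5, -4, -2.
μ=-4: eigenvector (-1, 1, 2).
μ=-5: eigenvector (-2, 1, 0).
μ=-2: eigenvector (-2, 1, 1).
P = [[-1, -2, -2], [1, 1, 1], [2, 0, 1]], D = diag(-4, -5, -2), P⁻¹ = [[1, 2, 0], [1, 3, -1], [-2, -4, 1]].
T⁴ = P·diag(256, 625, 16)·P⁻¹ = [[-1442, -4134, 1218], [849, 2323, -609], [480, 960, 16]].
The requested entry is 1218.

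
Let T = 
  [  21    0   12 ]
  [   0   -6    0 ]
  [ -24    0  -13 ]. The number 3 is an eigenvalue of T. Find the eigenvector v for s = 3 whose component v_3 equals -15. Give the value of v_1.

10

T − 3I = [[18, 0, 12], [0, -9, 0], [-24, 0, -16]].
Solving (T − 3I)v = 0 gives the eigenspace spanned by (10, 0, -15).
With v_3 = -15, v = (10, 0, -15), so v_1 = 10.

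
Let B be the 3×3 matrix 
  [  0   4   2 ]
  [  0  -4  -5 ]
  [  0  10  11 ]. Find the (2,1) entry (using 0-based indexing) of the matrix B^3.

430

Characteristic polynomial: r^3 - 7r^2 + 6r = r(r - 6)(r - 1), so the eigenvalues are 0, 1, 6.
r=0: eigenvector (1, 0, 0).
r=6: eigenvector (0, -1, 2).
r=1: eigenvector (-2, -1, 1).
P = [[1, 0, -2], [0, -1, -1], [0, 2, 1]], D = diag(0, 6, 1), P⁻¹ = [[1, -4, -2], [0, 1, 1], [0, -2, -1]].
B³ = P·diag(0, 216, 1)·P⁻¹ = [[0, 4, 2], [0, -214, -215], [0, 430, 431]].
The requested entry is 430.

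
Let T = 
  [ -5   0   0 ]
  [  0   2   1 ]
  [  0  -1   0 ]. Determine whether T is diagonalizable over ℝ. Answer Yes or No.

Characteristic polynomial: p(s) = s^3 + 3s^2 - 9s + 5 = (s - 1)^2(s + 5).
s = 1 has algebraic multiplicity 2; rank(T − 1I) = 2, so geometric multiplicity = 1.
Geometric multiplicity < algebraic multiplicity, so T is not diagonalizable.

No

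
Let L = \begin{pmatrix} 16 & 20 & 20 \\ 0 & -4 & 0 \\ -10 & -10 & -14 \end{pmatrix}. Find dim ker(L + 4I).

2

L + 4I = [[20, 20, 20], [0, 0, 0], [-10, -10, -10]].
This matrix has rank 1, so its null space has dimension 3 − 1 = 2.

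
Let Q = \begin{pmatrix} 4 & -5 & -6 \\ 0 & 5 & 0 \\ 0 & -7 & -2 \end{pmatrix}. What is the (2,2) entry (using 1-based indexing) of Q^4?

Characteristic polynomial: t^3 - 7t^2 + 2t + 40 = (t - 5)(t - 4)(t + 2), so the eigenvalues are -2, 4, 5.
t=4: eigenvector (1, 0, 0).
t=5: eigenvector (1, 1, -1).
t=-2: eigenvector (1, 0, 1).
P = [[1, 1, 1], [0, 1, 0], [0, -1, 1]], D = diag(4, 5, -2), P⁻¹ = [[1, -2, -1], [0, 1, 0], [0, 1, 1]].
Q⁴ = P·diag(256, 625, 16)·P⁻¹ = [[256, 129, -240], [0, 625, 0], [0, -609, 16]].
The requested entry is 625.

625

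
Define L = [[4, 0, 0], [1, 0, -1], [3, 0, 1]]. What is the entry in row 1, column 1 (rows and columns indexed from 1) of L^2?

Characteristic polynomial: s^3 - 5s^2 + 4s = s(s - 4)(s - 1), so the eigenvalues are 0, 1, 4.
s=4: eigenvector (1, 0, 1).
s=1: eigenvector (0, -1, 1).
s=0: eigenvector (0, 1, 0).
P = [[1, 0, 0], [0, -1, 1], [1, 1, 0]], D = diag(4, 1, 0), P⁻¹ = [[1, 0, 0], [-1, 0, 1], [-1, 1, 1]].
L² = P·diag(16, 1, 0)·P⁻¹ = [[16, 0, 0], [1, 0, -1], [15, 0, 1]].
The requested entry is 16.

16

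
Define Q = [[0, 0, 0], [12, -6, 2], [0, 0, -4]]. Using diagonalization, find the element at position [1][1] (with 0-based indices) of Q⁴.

Characteristic polynomial: s^3 + 10s^2 + 24s = s(s + 4)(s + 6), so the eigenvalues are -6, -4, 0.
s=-4: eigenvector (0, 1, 1).
s=-6: eigenvector (0, 1, 0).
s=0: eigenvector (1, 2, 0).
P = [[0, 0, 1], [1, 1, 2], [1, 0, 0]], D = diag(-4, -6, 0), P⁻¹ = [[0, 0, 1], [-2, 1, -1], [1, 0, 0]].
Q⁴ = P·diag(256, 1296, 0)·P⁻¹ = [[0, 0, 0], [-2592, 1296, -1040], [0, 0, 256]].
The requested entry is 1296.

1296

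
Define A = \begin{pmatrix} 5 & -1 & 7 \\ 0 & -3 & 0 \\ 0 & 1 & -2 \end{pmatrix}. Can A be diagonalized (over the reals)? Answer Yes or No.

Yes

Characteristic polynomial: p(r) = r^3 - 19r - 30 = (r - 5)(r + 2)(r + 3).
All 3 eigenvalues are distinct, so A is diagonalizable.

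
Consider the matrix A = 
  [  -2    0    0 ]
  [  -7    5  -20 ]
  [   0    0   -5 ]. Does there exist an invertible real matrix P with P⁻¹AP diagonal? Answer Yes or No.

Yes

Characteristic polynomial: p(μ) = μ^3 + 2μ^2 - 25μ - 50 = (μ - 5)(μ + 2)(μ + 5).
All 3 eigenvalues are distinct, so A is diagonalizable.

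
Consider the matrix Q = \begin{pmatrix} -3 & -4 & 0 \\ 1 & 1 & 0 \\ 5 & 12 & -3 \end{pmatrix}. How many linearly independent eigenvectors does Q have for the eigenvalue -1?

Q + 1I = [[-2, -4, 0], [1, 2, 0], [5, 12, -2]].
This matrix has rank 2, so its null space has dimension 3 − 2 = 1.

1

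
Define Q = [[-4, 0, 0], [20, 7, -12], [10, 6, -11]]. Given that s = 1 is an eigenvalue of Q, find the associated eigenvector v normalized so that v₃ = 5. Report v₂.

10

Q − 1I = [[-5, 0, 0], [20, 6, -12], [10, 6, -12]].
Solving (Q − 1I)v = 0 gives the eigenspace spanned by (0, 10, 5).
With v₃ = 5, v = (0, 10, 5), so v₂ = 10.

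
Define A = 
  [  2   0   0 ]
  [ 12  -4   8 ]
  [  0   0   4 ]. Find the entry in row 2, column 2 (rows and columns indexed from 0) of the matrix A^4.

Characteristic polynomial: r^3 - 2r^2 - 16r + 32 = (r - 4)(r - 2)(r + 4), so the eigenvalues are -4, 2, 4.
r=2: eigenvector (1, 2, 0).
r=-4: eigenvector (0, 1, 0).
r=4: eigenvector (0, 1, 1).
P = [[1, 0, 0], [2, 1, 1], [0, 0, 1]], D = diag(2, -4, 4), P⁻¹ = [[1, 0, 0], [-2, 1, -1], [0, 0, 1]].
A⁴ = P·diag(16, 256, 256)·P⁻¹ = [[16, 0, 0], [-480, 256, 0], [0, 0, 256]].
The requested entry is 256.

256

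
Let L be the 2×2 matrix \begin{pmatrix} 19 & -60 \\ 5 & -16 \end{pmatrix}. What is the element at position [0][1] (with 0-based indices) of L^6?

-49140

Characteristic polynomial: λ^2 - 3λ - 4 = (λ - 4)(λ + 1), so the eigenvalues are -1, 4.
λ=-1: eigenvector (3, 1).
λ=4: eigenvector (-4, -1).
P = [[3, -4], [1, -1]], D = diag(-1, 4), P⁻¹ = [[-1, 4], [-1, 3]].
L⁶ = P·diag(1, 4096)·P⁻¹ = [[16381, -49140], [4095, -12284]].
The requested entry is -49140.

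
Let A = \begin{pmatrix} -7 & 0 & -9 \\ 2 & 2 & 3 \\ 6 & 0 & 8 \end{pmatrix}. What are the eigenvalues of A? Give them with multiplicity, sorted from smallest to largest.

-1, 2, 2

Characteristic polynomial: p(s) = s^3 - 3s^2 + 4 = (s - 2)^2(s + 1).
Roots (with multiplicity): -1, 2, 2.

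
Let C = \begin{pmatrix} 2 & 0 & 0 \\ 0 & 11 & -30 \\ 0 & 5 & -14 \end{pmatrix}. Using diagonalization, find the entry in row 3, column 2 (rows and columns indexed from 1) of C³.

Characteristic polynomial: λ^3 + λ^2 - 10λ + 8 = (λ - 2)(λ - 1)(λ + 4), so the eigenvalues are -4, 1, 2.
λ=2: eigenvector (1, 0, 0).
λ=1: eigenvector (0, 3, 1).
λ=-4: eigenvector (0, 2, 1).
P = [[1, 0, 0], [0, 3, 2], [0, 1, 1]], D = diag(2, 1, -4), P⁻¹ = [[1, 0, 0], [0, 1, -2], [0, -1, 3]].
C³ = P·diag(8, 1, -64)·P⁻¹ = [[8, 0, 0], [0, 131, -390], [0, 65, -194]].
The requested entry is 65.

65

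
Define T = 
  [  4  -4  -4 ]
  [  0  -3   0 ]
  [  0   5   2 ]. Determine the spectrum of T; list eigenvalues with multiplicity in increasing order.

-3, 2, 4

Characteristic polynomial: p(μ) = μ^3 - 3μ^2 - 10μ + 24 = (μ - 4)(μ - 2)(μ + 3).
Roots (with multiplicity): -3, 2, 4.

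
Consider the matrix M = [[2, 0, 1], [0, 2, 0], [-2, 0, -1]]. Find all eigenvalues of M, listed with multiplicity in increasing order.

0, 1, 2

Characteristic polynomial: p(λ) = λ^3 - 3λ^2 + 2λ = λ(λ - 2)(λ - 1).
Roots (with multiplicity): 0, 1, 2.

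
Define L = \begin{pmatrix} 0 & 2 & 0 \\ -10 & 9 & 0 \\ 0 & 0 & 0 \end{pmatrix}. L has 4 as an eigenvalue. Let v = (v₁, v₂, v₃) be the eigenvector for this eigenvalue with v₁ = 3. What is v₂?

L − 4I = [[-4, 2, 0], [-10, 5, 0], [0, 0, -4]].
Solving (L − 4I)v = 0 gives the eigenspace spanned by (3, 6, 0).
With v₁ = 3, v = (3, 6, 0), so v₂ = 6.

6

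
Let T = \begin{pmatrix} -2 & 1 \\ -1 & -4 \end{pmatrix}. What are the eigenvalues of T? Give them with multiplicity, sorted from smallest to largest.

Characteristic polynomial: p(λ) = λ^2 + 6λ + 9 = (λ + 3)^2.
Roots (with multiplicity): -3, -3.

-3, -3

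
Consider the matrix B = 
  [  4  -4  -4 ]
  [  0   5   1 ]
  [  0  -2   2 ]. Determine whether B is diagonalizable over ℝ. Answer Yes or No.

Yes

Characteristic polynomial: p(r) = r^3 - 11r^2 + 40r - 48 = (r - 4)^2(r - 3).
r = 4 has algebraic multiplicity 2; rank(B − 4I) = 1, so geometric multiplicity = 2.
Every eigenvalue has geometric = algebraic multiplicity, so B is diagonalizable.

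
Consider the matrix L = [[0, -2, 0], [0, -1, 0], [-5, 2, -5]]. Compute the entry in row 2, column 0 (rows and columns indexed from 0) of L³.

-125

Characteristic polynomial: t^3 + 6t^2 + 5t = t(t + 1)(t + 5), so the eigenvalues are -5, -1, 0.
t=0: eigenvector (1, 0, -1).
t=-1: eigenvector (2, 1, -2).
t=-5: eigenvector (0, 0, 1).
P = [[1, 2, 0], [0, 1, 0], [-1, -2, 1]], D = diag(0, -1, -5), P⁻¹ = [[1, -2, 0], [0, 1, 0], [1, 0, 1]].
L³ = P·diag(0, -1, -125)·P⁻¹ = [[0, -2, 0], [0, -1, 0], [-125, 2, -125]].
The requested entry is -125.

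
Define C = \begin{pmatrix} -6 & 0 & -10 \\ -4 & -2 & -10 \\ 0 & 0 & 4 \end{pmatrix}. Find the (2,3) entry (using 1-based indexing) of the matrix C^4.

Characteristic polynomial: r^3 + 4r^2 - 20r - 48 = (r - 4)(r + 2)(r + 6), so the eigenvalues are -6, -2, 4.
r=-6: eigenvector (1, 1, 0).
r=-2: eigenvector (0, 1, 0).
r=4: eigenvector (-1, -1, 1).
P = [[1, 0, -1], [1, 1, -1], [0, 0, 1]], D = diag(-6, -2, 4), P⁻¹ = [[1, 0, 1], [-1, 1, 0], [0, 0, 1]].
C⁴ = P·diag(1296, 16, 256)·P⁻¹ = [[1296, 0, 1040], [1280, 16, 1040], [0, 0, 256]].
The requested entry is 1040.

1040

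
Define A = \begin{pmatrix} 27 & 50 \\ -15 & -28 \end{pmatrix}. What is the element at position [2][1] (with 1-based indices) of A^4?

Characteristic polynomial: t^2 + t - 6 = (t - 2)(t + 3), so the eigenvalues are -3, 2.
t=-3: eigenvector (-5, 3).
t=2: eigenvector (-2, 1).
P = [[-5, -2], [3, 1]], D = diag(-3, 2), P⁻¹ = [[1, 2], [-3, -5]].
A⁴ = P·diag(81, 16)·P⁻¹ = [[-309, -650], [195, 406]].
The requested entry is 195.

195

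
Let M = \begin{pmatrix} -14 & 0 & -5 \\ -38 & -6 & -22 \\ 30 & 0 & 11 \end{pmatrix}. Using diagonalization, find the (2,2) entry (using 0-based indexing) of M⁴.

Characteristic polynomial: t^3 + 9t^2 + 14t - 24 = (t - 1)(t + 4)(t + 6), so the eigenvalues are -6, -4, 1.
t=1: eigenvector (-1, -4, 3).
t=-6: eigenvector (0, 1, 0).
t=-4: eigenvector (1, 3, -2).
P = [[-1, 0, 1], [-4, 1, 3], [3, 0, -2]], D = diag(1, -6, -4), P⁻¹ = [[2, 0, 1], [-1, 1, 1], [3, 0, 1]].
M⁴ = P·diag(1, 1296, 256)·P⁻¹ = [[766, 0, 255], [1000, 1296, 2060], [-1530, 0, -509]].
The requested entry is -509.

-509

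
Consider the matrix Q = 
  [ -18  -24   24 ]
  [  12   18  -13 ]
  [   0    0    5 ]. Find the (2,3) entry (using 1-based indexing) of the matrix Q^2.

-11

Characteristic polynomial: r^3 - 5r^2 - 36r + 180 = (r - 6)(r - 5)(r + 6), so the eigenvalues are -6, 5, 6.
r=6: eigenvector (1, -1, 0).
r=-6: eigenvector (2, -1, 0).
r=5: eigenvector (0, 1, 1).
P = [[1, 2, 0], [-1, -1, 1], [0, 0, 1]], D = diag(6, -6, 5), P⁻¹ = [[-1, -2, 2], [1, 1, -1], [0, 0, 1]].
Q² = P·diag(36, 36, 25)·P⁻¹ = [[36, 0, 0], [0, 36, -11], [0, 0, 25]].
The requested entry is -11.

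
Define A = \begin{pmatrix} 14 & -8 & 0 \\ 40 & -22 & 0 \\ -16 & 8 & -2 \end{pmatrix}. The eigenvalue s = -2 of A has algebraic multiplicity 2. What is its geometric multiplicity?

A + 2I = [[16, -8, 0], [40, -20, 0], [-16, 8, 0]].
This matrix has rank 1, so its null space has dimension 3 − 1 = 2.

2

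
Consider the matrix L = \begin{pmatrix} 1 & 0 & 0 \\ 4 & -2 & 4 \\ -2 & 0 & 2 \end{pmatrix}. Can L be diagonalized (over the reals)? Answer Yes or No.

Yes

Characteristic polynomial: p(r) = r^3 - r^2 - 4r + 4 = (r - 2)(r - 1)(r + 2).
All 3 eigenvalues are distinct, so L is diagonalizable.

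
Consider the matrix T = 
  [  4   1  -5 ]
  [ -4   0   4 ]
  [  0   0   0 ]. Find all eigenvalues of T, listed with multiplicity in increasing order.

0, 2, 2

Characteristic polynomial: p(r) = r^3 - 4r^2 + 4r = r(r - 2)^2.
Roots (with multiplicity): 0, 2, 2.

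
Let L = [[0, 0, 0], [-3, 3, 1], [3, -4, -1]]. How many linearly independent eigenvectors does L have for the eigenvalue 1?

L − 1I = [[-1, 0, 0], [-3, 2, 1], [3, -4, -2]].
This matrix has rank 2, so its null space has dimension 3 − 2 = 1.

1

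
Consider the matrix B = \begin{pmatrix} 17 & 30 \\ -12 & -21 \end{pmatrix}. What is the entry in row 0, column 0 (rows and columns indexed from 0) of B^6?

-6551

Characteristic polynomial: λ^2 + 4λ + 3 = (λ + 1)(λ + 3), so the eigenvalues are -3, -1.
λ=-3: eigenvector (3, -2).
λ=-1: eigenvector (-5, 3).
P = [[3, -5], [-2, 3]], D = diag(-3, -1), P⁻¹ = [[-3, -5], [-2, -3]].
B⁶ = P·diag(729, 1)·P⁻¹ = [[-6551, -10920], [4368, 7281]].
The requested entry is -6551.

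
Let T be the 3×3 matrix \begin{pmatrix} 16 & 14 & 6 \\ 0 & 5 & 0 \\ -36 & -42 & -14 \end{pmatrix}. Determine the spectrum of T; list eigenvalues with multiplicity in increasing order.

Characteristic polynomial: p(r) = r^3 - 7r^2 + 2r + 40 = (r - 5)(r - 4)(r + 2).
Roots (with multiplicity): -2, 4, 5.

-2, 4, 5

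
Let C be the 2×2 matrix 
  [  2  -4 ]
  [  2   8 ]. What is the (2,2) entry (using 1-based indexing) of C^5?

14528

Characteristic polynomial: s^2 - 10s + 24 = (s - 6)(s - 4), so the eigenvalues are 4, 6.
s=6: eigenvector (1, -1).
s=4: eigenvector (2, -1).
P = [[1, 2], [-1, -1]], D = diag(6, 4), P⁻¹ = [[-1, -2], [1, 1]].
C⁵ = P·diag(7776, 1024)·P⁻¹ = [[-5728, -13504], [6752, 14528]].
The requested entry is 14528.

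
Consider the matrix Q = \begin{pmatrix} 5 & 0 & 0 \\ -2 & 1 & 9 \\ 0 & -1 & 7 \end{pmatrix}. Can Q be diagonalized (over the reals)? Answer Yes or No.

Characteristic polynomial: p(t) = t^3 - 13t^2 + 56t - 80 = (t - 5)(t - 4)^2.
t = 4 has algebraic multiplicity 2; rank(Q − 4I) = 2, so geometric multiplicity = 1.
Geometric multiplicity < algebraic multiplicity, so Q is not diagonalizable.

No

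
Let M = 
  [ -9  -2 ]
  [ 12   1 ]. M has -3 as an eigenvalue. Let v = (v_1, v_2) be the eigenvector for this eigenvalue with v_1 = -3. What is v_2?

9

M + 3I = [[-6, -2], [12, 4]].
Solving (M + 3I)v = 0 gives the eigenspace spanned by (-3, 9).
With v_1 = -3, v = (-3, 9), so v_2 = 9.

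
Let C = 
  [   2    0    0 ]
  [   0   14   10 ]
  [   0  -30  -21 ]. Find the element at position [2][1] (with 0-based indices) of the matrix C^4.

Characteristic polynomial: r^3 + 5r^2 - 8r - 12 = (r - 2)(r + 1)(r + 6), so the eigenvalues are -6, -1, 2.
r=2: eigenvector (1, 0, 0).
r=-6: eigenvector (0, 1, -2).
r=-1: eigenvector (0, 2, -3).
P = [[1, 0, 0], [0, 1, 2], [0, -2, -3]], D = diag(2, -6, -1), P⁻¹ = [[1, 0, 0], [0, -3, -2], [0, 2, 1]].
C⁴ = P·diag(16, 1296, 1)·P⁻¹ = [[16, 0, 0], [0, -3884, -2590], [0, 7770, 5181]].
The requested entry is 7770.

7770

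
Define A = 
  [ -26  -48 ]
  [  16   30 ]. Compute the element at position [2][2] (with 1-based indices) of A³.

888

Characteristic polynomial: s^2 - 4s - 12 = (s - 6)(s + 2), so the eigenvalues are -2, 6.
s=6: eigenvector (-3, 2).
s=-2: eigenvector (-2, 1).
P = [[-3, -2], [2, 1]], D = diag(6, -2), P⁻¹ = [[1, 2], [-2, -3]].
A³ = P·diag(216, -8)·P⁻¹ = [[-680, -1344], [448, 888]].
The requested entry is 888.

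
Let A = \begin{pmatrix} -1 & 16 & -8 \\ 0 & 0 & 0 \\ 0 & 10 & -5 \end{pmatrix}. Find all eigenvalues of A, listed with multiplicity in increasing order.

Characteristic polynomial: p(s) = s^3 + 6s^2 + 5s = s(s + 1)(s + 5).
Roots (with multiplicity): -5, -1, 0.

-5, -1, 0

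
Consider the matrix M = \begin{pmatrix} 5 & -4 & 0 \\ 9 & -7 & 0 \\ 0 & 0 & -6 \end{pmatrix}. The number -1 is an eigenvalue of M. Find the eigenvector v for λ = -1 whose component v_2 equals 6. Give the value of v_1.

M + 1I = [[6, -4, 0], [9, -6, 0], [0, 0, -5]].
Solving (M + 1I)v = 0 gives the eigenspace spanned by (4, 6, 0).
With v_2 = 6, v = (4, 6, 0), so v_1 = 4.

4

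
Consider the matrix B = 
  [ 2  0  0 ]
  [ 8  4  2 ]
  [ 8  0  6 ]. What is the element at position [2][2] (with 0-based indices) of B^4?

Characteristic polynomial: r^3 - 12r^2 + 44r - 48 = (r - 6)(r - 4)(r - 2), so the eigenvalues are 2, 4, 6.
r=2: eigenvector (1, -2, -2).
r=4: eigenvector (0, 1, 0).
r=6: eigenvector (0, 1, 1).
P = [[1, 0, 0], [-2, 1, 1], [-2, 0, 1]], D = diag(2, 4, 6), P⁻¹ = [[1, 0, 0], [0, 1, -1], [2, 0, 1]].
B⁴ = P·diag(16, 256, 1296)·P⁻¹ = [[16, 0, 0], [2560, 256, 1040], [2560, 0, 1296]].
The requested entry is 1296.

1296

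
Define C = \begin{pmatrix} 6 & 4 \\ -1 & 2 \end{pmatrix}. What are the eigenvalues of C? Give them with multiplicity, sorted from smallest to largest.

4, 4

Characteristic polynomial: p(t) = t^2 - 8t + 16 = (t - 4)^2.
Roots (with multiplicity): 4, 4.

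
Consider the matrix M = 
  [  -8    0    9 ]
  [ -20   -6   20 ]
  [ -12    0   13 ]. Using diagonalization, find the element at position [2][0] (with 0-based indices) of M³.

Characteristic polynomial: s^3 + s^2 - 26s + 24 = (s - 4)(s - 1)(s + 6), so the eigenvalues are -6, 1, 4.
s=4: eigenvector (-3, -2, -4).
s=-6: eigenvector (0, 1, 0).
s=1: eigenvector (1, 0, 1).
P = [[-3, 0, 1], [-2, 1, 0], [-4, 0, 1]], D = diag(4, -6, 1), P⁻¹ = [[1, 0, -1], [2, 1, -2], [4, 0, -3]].
M³ = P·diag(64, -216, 1)·P⁻¹ = [[-188, 0, 189], [-560, -216, 560], [-252, 0, 253]].
The requested entry is -252.

-252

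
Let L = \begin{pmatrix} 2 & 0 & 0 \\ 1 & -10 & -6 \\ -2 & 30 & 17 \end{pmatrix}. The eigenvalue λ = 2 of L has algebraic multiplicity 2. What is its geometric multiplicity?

L − 2I = [[0, 0, 0], [1, -12, -6], [-2, 30, 15]].
This matrix has rank 2, so its null space has dimension 3 − 2 = 1.

1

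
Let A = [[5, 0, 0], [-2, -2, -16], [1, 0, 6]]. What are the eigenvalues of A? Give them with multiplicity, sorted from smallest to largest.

Characteristic polynomial: p(r) = r^3 - 9r^2 + 8r + 60 = (r - 6)(r - 5)(r + 2).
Roots (with multiplicity): -2, 5, 6.

-2, 5, 6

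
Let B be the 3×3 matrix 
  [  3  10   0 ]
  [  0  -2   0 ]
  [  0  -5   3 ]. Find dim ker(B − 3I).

B − 3I = [[0, 10, 0], [0, -5, 0], [0, -5, 0]].
This matrix has rank 1, so its null space has dimension 3 − 1 = 2.

2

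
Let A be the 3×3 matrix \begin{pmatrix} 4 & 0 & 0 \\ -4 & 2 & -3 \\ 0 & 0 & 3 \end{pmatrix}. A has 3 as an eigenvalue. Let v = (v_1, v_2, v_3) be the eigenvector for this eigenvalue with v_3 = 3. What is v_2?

A − 3I = [[1, 0, 0], [-4, -1, -3], [0, 0, 0]].
Solving (A − 3I)v = 0 gives the eigenspace spanned by (0, -9, 3).
With v_3 = 3, v = (0, -9, 3), so v_2 = -9.

-9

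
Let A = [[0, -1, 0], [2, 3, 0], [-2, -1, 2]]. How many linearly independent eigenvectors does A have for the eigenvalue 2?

2

A − 2I = [[-2, -1, 0], [2, 1, 0], [-2, -1, 0]].
This matrix has rank 1, so its null space has dimension 3 − 1 = 2.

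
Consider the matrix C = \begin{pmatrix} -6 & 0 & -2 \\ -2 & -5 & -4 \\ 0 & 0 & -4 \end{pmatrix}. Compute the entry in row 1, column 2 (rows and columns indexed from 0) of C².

40

Characteristic polynomial: λ^3 + 15λ^2 + 74λ + 120 = (λ + 4)(λ + 5)(λ + 6), so the eigenvalues are -6, -5, -4.
λ=-4: eigenvector (-1, -2, 1).
λ=-5: eigenvector (0, 1, 0).
λ=-6: eigenvector (1, 2, 0).
P = [[-1, 0, 1], [-2, 1, 2], [1, 0, 0]], D = diag(-4, -5, -6), P⁻¹ = [[0, 0, 1], [-2, 1, 0], [1, 0, 1]].
C² = P·diag(16, 25, 36)·P⁻¹ = [[36, 0, 20], [22, 25, 40], [0, 0, 16]].
The requested entry is 40.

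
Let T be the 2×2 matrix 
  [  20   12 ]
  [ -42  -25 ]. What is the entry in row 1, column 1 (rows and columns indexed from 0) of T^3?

-505

Characteristic polynomial: s^2 + 5s + 4 = (s + 1)(s + 4), so the eigenvalues are -4, -1.
s=-1: eigenvector (4, -7).
s=-4: eigenvector (1, -2).
P = [[4, 1], [-7, -2]], D = diag(-1, -4), P⁻¹ = [[2, 1], [-7, -4]].
T³ = P·diag(-1, -64)·P⁻¹ = [[440, 252], [-882, -505]].
The requested entry is -505.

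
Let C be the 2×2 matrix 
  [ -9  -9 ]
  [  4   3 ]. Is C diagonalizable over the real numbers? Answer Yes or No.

No

Characteristic polynomial: p(λ) = λ^2 + 6λ + 9 = (λ + 3)^2.
λ = -3 has algebraic multiplicity 2; rank(C + 3I) = 1, so geometric multiplicity = 1.
Geometric multiplicity < algebraic multiplicity, so C is not diagonalizable.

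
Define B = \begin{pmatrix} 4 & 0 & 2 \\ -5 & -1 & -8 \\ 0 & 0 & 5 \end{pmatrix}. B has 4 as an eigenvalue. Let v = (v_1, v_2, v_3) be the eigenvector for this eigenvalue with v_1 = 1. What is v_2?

B − 4I = [[0, 0, 2], [-5, -5, -8], [0, 0, 1]].
Solving (B − 4I)v = 0 gives the eigenspace spanned by (1, -1, 0).
With v_1 = 1, v = (1, -1, 0), so v_2 = -1.

-1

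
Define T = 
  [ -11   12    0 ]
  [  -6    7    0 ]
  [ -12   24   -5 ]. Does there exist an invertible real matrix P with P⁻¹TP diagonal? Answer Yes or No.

Characteristic polynomial: p(s) = s^3 + 9s^2 + 15s - 25 = (s - 1)(s + 5)^2.
s = -5 has algebraic multiplicity 2; rank(T + 5I) = 1, so geometric multiplicity = 2.
Every eigenvalue has geometric = algebraic multiplicity, so T is diagonalizable.

Yes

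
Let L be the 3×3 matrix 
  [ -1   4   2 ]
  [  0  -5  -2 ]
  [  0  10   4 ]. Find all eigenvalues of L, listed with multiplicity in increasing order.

Characteristic polynomial: p(s) = s^3 + 2s^2 + s = s(s + 1)^2.
Roots (with multiplicity): -1, -1, 0.

-1, -1, 0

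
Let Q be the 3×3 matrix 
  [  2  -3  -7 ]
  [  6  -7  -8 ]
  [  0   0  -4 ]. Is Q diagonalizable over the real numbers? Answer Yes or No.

Characteristic polynomial: p(r) = r^3 + 9r^2 + 24r + 16 = (r + 1)(r + 4)^2.
r = -4 has algebraic multiplicity 2; rank(Q + 4I) = 2, so geometric multiplicity = 1.
Geometric multiplicity < algebraic multiplicity, so Q is not diagonalizable.

No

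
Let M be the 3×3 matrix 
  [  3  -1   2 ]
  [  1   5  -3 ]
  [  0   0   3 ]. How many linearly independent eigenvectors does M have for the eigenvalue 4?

1

M − 4I = [[-1, -1, 2], [1, 1, -3], [0, 0, -1]].
This matrix has rank 2, so its null space has dimension 3 − 2 = 1.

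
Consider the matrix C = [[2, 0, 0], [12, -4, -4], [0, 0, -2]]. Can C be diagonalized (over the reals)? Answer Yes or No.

Yes

Characteristic polynomial: p(λ) = λ^3 + 4λ^2 - 4λ - 16 = (λ - 2)(λ + 2)(λ + 4).
All 3 eigenvalues are distinct, so C is diagonalizable.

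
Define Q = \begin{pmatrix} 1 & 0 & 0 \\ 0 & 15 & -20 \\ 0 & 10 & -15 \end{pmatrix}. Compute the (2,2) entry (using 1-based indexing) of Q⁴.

625

Characteristic polynomial: s^3 - s^2 - 25s + 25 = (s - 5)(s - 1)(s + 5), so the eigenvalues are -5, 1, 5.
s=1: eigenvector (1, 0, 0).
s=5: eigenvector (0, -2, -1).
s=-5: eigenvector (0, 1, 1).
P = [[1, 0, 0], [0, -2, 1], [0, -1, 1]], D = diag(1, 5, -5), P⁻¹ = [[1, 0, 0], [0, -1, 1], [0, -1, 2]].
Q⁴ = P·diag(1, 625, 625)·P⁻¹ = [[1, 0, 0], [0, 625, 0], [0, 0, 625]].
The requested entry is 625.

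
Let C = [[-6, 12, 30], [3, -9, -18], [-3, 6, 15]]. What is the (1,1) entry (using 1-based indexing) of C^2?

-18

Characteristic polynomial: λ^3 - 9λ = λ(λ - 3)(λ + 3), so the eigenvalues are -3, 0, 3.
λ=0: eigenvector (3, -1, 1).
λ=3: eigenvector (2, -1, 1).
λ=-3: eigenvector (2, -2, 1).
P = [[3, 2, 2], [-1, -1, -2], [1, 1, 1]], D = diag(0, 3, -3), P⁻¹ = [[1, 0, -2], [-1, 1, 4], [0, -1, -1]].
C² = P·diag(0, 9, 9)·P⁻¹ = [[-18, 0, 54], [9, 9, -18], [-9, 0, 27]].
The requested entry is -18.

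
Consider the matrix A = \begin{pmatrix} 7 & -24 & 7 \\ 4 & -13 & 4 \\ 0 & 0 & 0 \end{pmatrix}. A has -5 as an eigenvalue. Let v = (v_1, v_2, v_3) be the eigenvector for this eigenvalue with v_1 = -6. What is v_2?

A + 5I = [[12, -24, 7], [4, -8, 4], [0, 0, 5]].
Solving (A + 5I)v = 0 gives the eigenspace spanned by (-6, -3, 0).
With v_1 = -6, v = (-6, -3, 0), so v_2 = -3.

-3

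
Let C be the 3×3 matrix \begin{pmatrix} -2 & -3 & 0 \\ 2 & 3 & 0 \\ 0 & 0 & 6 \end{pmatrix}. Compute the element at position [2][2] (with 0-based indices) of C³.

Characteristic polynomial: λ^3 - 7λ^2 + 6λ = λ(λ - 6)(λ - 1), so the eigenvalues are 0, 1, 6.
λ=6: eigenvector (0, 0, 1).
λ=1: eigenvector (-1, 1, 0).
λ=0: eigenvector (3, -2, 0).
P = [[0, -1, 3], [0, 1, -2], [1, 0, 0]], D = diag(6, 1, 0), P⁻¹ = [[0, 0, 1], [2, 3, 0], [1, 1, 0]].
C³ = P·diag(216, 1, 0)·P⁻¹ = [[-2, -3, 0], [2, 3, 0], [0, 0, 216]].
The requested entry is 216.

216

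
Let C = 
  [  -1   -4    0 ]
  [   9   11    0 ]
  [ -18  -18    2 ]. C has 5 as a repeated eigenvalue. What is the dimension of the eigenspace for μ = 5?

1

C − 5I = [[-6, -4, 0], [9, 6, 0], [-18, -18, -3]].
This matrix has rank 2, so its null space has dimension 3 − 2 = 1.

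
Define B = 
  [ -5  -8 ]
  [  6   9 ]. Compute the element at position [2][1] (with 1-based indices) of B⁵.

726

Characteristic polynomial: λ^2 - 4λ + 3 = (λ - 3)(λ - 1), so the eigenvalues are 1, 3.
λ=1: eigenvector (4, -3).
λ=3: eigenvector (-1, 1).
P = [[4, -1], [-3, 1]], D = diag(1, 3), P⁻¹ = [[1, 1], [3, 4]].
B⁵ = P·diag(1, 243)·P⁻¹ = [[-725, -968], [726, 969]].
The requested entry is 726.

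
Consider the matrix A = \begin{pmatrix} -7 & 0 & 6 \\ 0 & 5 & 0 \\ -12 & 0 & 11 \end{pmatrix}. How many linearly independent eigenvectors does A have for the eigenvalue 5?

A − 5I = [[-12, 0, 6], [0, 0, 0], [-12, 0, 6]].
This matrix has rank 1, so its null space has dimension 3 − 1 = 2.

2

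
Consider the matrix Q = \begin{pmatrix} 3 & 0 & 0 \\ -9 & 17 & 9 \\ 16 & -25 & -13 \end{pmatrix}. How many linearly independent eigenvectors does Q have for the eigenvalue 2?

1

Q − 2I = [[1, 0, 0], [-9, 15, 9], [16, -25, -15]].
This matrix has rank 2, so its null space has dimension 3 − 2 = 1.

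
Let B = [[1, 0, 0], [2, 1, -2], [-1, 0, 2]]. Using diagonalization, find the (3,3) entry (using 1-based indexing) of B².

Characteristic polynomial: t^3 - 4t^2 + 5t - 2 = (t - 2)(t - 1)^2, so the eigenvalues are 1, 1, 2.
t=1: eigenvector (1, 1, 1).
t=1: eigenvector (0, 1, 0).
t=2: eigenvector (0, -2, 1).
P = [[1, 0, 0], [1, 1, -2], [1, 0, 1]], D = diag(1, 1, 2), P⁻¹ = [[1, 0, 0], [-3, 1, 2], [-1, 0, 1]].
B² = P·diag(1, 1, 4)·P⁻¹ = [[1, 0, 0], [6, 1, -6], [-3, 0, 4]].
The requested entry is 4.

4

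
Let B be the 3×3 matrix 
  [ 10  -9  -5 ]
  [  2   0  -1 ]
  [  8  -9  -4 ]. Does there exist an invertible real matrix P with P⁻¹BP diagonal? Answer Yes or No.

No

Characteristic polynomial: p(s) = s^3 - 6s^2 + 9s = s(s - 3)^2.
s = 3 has algebraic multiplicity 2; rank(B − 3I) = 2, so geometric multiplicity = 1.
Geometric multiplicity < algebraic multiplicity, so B is not diagonalizable.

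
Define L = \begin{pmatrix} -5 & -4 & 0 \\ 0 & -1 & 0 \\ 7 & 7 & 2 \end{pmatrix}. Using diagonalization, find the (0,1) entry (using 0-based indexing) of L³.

Characteristic polynomial: μ^3 + 4μ^2 - 7μ - 10 = (μ - 2)(μ + 1)(μ + 5), so the eigenvalues are -5, -1, 2.
μ=-5: eigenvector (1, 0, -1).
μ=-1: eigenvector (-1, 1, 0).
μ=2: eigenvector (0, 0, 1).
P = [[1, -1, 0], [0, 1, 0], [-1, 0, 1]], D = diag(-5, -1, 2), P⁻¹ = [[1, 1, 0], [0, 1, 0], [1, 1, 1]].
L³ = P·diag(-125, -1, 8)·P⁻¹ = [[-125, -124, 0], [0, -1, 0], [133, 133, 8]].
The requested entry is -124.

-124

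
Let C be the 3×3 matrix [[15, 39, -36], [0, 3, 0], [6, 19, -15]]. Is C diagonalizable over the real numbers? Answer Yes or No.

Characteristic polynomial: p(μ) = μ^3 - 3μ^2 - 9μ + 27 = (μ - 3)^2(μ + 3).
μ = 3 has algebraic multiplicity 2; rank(C − 3I) = 2, so geometric multiplicity = 1.
Geometric multiplicity < algebraic multiplicity, so C is not diagonalizable.

No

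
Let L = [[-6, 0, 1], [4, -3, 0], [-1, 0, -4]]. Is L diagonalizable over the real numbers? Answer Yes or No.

No

Characteristic polynomial: p(t) = t^3 + 13t^2 + 55t + 75 = (t + 3)(t + 5)^2.
t = -5 has algebraic multiplicity 2; rank(L + 5I) = 2, so geometric multiplicity = 1.
Geometric multiplicity < algebraic multiplicity, so L is not diagonalizable.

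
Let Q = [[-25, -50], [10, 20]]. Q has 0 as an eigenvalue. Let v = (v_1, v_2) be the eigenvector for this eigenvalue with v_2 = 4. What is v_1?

-8

Q = [[-25, -50], [10, 20]].
Solving (Q)v = 0 gives the eigenspace spanned by (-8, 4).
With v_2 = 4, v = (-8, 4), so v_1 = -8.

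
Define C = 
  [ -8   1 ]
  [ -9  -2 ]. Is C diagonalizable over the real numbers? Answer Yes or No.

No

Characteristic polynomial: p(μ) = μ^2 + 10μ + 25 = (μ + 5)^2.
μ = -5 has algebraic multiplicity 2; rank(C + 5I) = 1, so geometric multiplicity = 1.
Geometric multiplicity < algebraic multiplicity, so C is not diagonalizable.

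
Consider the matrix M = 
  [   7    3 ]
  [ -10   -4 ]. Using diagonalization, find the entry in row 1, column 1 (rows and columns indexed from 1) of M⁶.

379

Characteristic polynomial: s^2 - 3s + 2 = (s - 2)(s - 1), so the eigenvalues are 1, 2.
s=1: eigenvector (1, -2).
s=2: eigenvector (3, -5).
P = [[1, 3], [-2, -5]], D = diag(1, 2), P⁻¹ = [[-5, -3], [2, 1]].
M⁶ = P·diag(1, 64)·P⁻¹ = [[379, 189], [-630, -314]].
The requested entry is 379.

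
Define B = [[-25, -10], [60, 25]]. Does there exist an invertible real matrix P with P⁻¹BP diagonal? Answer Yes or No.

Characteristic polynomial: p(t) = t^2 - 25 = (t - 5)(t + 5).
All 2 eigenvalues are distinct, so B is diagonalizable.

Yes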